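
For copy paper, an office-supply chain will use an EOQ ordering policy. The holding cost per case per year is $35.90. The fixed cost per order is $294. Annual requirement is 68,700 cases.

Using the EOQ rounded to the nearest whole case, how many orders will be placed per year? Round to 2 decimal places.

EOQ = √(2DS/H) = √(2 × 68,700 × 294 / 35.9)
    = √(1,125,225.63) ≈ 1,060.77 → Q = 1,061
N = D/Q = 68,700/1,061 ≈ 64.750 orders/yr

64.75 orders per year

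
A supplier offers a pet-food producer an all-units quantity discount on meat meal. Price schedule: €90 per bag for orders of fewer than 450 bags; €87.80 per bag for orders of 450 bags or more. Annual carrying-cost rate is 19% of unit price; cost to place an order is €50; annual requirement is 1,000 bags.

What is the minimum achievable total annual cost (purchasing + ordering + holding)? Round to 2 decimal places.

H₁ = 19%×€90 = €17.1000;  H₂ = 19%×€87.80 = €16.6820
EOQ₁ = √(2×1,000×50/17.1000) = 76.47  (< 450, feasible at tier 1)
EOQ₂ = √(2×1,000×50/16.6820) = 77.42  (< 450 → use Q = 450 at tier-2 price)
TC(tier 1 (EOQ₁), Q≈76.5) = €91,307.67
TC(tier 2, Q≈450.0) = €91,664.56
Minimum at tier 1 (EOQ₁): €91,307.67

€91,307.67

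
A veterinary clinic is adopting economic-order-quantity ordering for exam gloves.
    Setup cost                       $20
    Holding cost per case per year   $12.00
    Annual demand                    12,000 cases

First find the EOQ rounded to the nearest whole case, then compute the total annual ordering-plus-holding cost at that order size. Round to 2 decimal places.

2DS/H = 2·12,000·20/12 = 40,000.00
EOQ = √40,000.00 ≈ 200.00 → Q = 200 cases
Annual ordering cost = (D/Q)·S = (12,000/200) × 20 = $1,200.00
Annual holding cost  = (Q/2)·H = (200/2) × 12 = $1,200.00
Total = $1,200.00 + $1,200.00 = $2,400.00

$2,400.00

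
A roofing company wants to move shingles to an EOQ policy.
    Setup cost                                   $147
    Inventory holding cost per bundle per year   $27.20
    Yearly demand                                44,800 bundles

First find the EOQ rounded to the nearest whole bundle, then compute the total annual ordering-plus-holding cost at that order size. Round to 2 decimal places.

Q* = √(2·D·S / H) = √(2·44,800·147 / 27.2) = √484,235.3 ≈ 695.87 → Q = 696 bundles
Orders/yr = 44,800/696 = 64.368; ordering cost = 64.368 × $147 = $9,462.07
Average inventory = 696/2 = 348; holding cost = 348 × $27.2 = $9,465.60
Total = $9,462.07 + $9,465.60 = $18,927.67

$18,927.67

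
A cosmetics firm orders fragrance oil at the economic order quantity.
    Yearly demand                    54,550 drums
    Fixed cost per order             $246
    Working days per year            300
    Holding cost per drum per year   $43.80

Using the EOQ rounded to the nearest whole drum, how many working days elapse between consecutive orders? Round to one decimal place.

4.3 days

Optimal lot size Q* = (2 × 54,550 × $246 / $43.8)^½ ≈ 782.79 → Q = 783 drums
T = Q/D × 300 days = 783/54,550 × 300 = 4.306 days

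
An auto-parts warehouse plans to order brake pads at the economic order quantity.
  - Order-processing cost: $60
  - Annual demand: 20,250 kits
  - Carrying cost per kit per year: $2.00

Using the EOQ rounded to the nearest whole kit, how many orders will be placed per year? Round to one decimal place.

18.4 orders per year

2DS/H = 2·20,250·60/2 = 1,215,000.00
EOQ = √1,215,000.00 ≈ 1,102.27 → Q = 1,102
N = D/Q = 20,250/1,102 ≈ 18.376 orders/yr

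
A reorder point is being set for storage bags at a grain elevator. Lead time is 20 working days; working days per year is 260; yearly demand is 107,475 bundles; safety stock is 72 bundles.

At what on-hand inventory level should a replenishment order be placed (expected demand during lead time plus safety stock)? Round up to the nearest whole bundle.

8,340 bundles

Daily demand d = 107,475 / 260 = 413.365 bundles/day
Demand during lead time = 413.365 × 20 = 8,267.31
Reorder point = 8,267.31 + 72 = 8,339.31 → round up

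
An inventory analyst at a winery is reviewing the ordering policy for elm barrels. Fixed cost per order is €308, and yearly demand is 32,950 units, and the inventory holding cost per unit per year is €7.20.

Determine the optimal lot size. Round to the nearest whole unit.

1,679 units

2DS/H = 2·32,950·308/7.2 = 2,819,055.56
EOQ = √2,819,055.56 ≈ 1,679.00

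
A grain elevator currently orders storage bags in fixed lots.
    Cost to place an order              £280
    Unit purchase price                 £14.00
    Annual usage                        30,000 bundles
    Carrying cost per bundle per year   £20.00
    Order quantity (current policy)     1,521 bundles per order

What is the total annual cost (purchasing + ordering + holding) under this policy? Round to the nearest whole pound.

£440,733

Annual ordering cost = (D/Q)·S = (30,000/1,521) × 280 = £5,522.68
Annual holding cost  = (Q/2)·H = (1,521/2) × 20 = £15,210.00
Purchase cost = D·C = 30,000 × 14 = £420,000.00
Total = £5,522.68 + £15,210.00 + £420,000.00 = £440,732.68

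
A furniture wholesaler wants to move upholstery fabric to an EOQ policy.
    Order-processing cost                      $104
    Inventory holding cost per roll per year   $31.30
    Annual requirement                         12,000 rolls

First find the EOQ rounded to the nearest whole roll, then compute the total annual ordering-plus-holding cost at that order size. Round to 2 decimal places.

EOQ = √(2DS/H) = √(2 × 12,000 × 104 / 31.3)
    = √(79,744.41) ≈ 282.39 → Q = 282 rolls
Annual ordering cost = (D/Q)·S = (12,000/282) × 104 = $4,425.53
Annual holding cost  = (Q/2)·H = (282/2) × 31.3 = $4,413.30
Total = $4,425.53 + $4,413.30 = $8,838.83

$8,838.83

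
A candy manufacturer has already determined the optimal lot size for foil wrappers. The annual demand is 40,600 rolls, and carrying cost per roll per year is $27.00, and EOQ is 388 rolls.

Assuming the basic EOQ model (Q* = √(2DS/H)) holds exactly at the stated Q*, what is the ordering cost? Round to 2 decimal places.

EOQ relation: Q² = 2DS/H, so rearrange for the unknown.
S = Q²H / (2D) = 388² × 27 / (2 × 40,600) = 50.0577

$50.06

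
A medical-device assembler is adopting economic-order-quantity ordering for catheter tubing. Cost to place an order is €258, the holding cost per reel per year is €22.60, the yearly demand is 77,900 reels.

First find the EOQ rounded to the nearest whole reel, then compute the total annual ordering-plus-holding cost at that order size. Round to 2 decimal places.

€30,140.32

Q* = √(2·D·S / H) = √(2·77,900·258 / 22.6) = √1,778,601.8 ≈ 1,333.64 → Q = 1,334 reels
Annual ordering cost = (D/Q)·S = (77,900/1,334) × 258 = €15,066.12
Annual holding cost  = (Q/2)·H = (1,334/2) × 22.6 = €15,074.20
Total = €15,066.12 + €15,074.20 = €30,140.32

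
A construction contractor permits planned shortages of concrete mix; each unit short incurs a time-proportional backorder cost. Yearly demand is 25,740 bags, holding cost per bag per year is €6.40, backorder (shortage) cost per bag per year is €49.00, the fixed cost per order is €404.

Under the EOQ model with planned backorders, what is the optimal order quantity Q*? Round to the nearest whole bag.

Q* = √(2DS/H) · √((H + b)/b)
   = √(2 × 25,740 × 404 / 6.4) · √((6.4 + 49) / 49)
   = 1,802.685 × 1.0633 ≈ 1,916.80

1,917 bags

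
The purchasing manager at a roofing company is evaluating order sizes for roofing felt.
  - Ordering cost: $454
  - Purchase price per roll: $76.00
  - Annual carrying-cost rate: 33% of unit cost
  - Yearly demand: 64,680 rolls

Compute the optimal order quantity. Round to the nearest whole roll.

1,530 rolls

Carrying cost H = $76 × 33% = $25.0800/roll/yr
Q* = √(2·D·S / H) = √(2·64,680·454 / 25.08) = √2,341,684.2 ≈ 1,530.26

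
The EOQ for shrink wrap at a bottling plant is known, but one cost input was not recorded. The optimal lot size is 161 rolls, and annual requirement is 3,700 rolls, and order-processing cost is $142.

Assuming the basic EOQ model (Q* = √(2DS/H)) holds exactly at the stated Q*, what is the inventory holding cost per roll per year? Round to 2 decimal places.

Since Q* = (2DS/H)^½, squaring gives Q*²·H = 2DS.
H = 2DS / Q² = 2 × 3,700 × 142 / 161² = 40.5386

$40.54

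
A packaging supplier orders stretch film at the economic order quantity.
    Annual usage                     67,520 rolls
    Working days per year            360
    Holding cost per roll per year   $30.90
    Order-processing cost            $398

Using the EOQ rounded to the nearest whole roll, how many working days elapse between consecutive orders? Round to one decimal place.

7.0 days

Q* = √(2·D·S / H) = √(2·67,520·398 / 30.9) = √1,739,350.2 ≈ 1,318.84 → Q = 1,319 rolls
T = Q/D × 360 days = 1,319/67,520 × 360 = 7.033 days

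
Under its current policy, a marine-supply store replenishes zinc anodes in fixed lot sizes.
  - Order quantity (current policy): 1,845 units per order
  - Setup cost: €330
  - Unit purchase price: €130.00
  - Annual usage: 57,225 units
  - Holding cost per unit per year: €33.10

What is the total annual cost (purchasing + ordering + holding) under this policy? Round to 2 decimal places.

Annual ordering cost = (D/Q)·S = (57,225/1,845) × 330 = €10,235.37
Annual holding cost  = (Q/2)·H = (1,845/2) × 33.1 = €30,534.75
Purchase cost = D·C = 57,225 × 130 = €7,439,250.00
Total = €10,235.37 + €30,534.75 + €7,439,250.00 = €7,480,020.12

€7,480,020.12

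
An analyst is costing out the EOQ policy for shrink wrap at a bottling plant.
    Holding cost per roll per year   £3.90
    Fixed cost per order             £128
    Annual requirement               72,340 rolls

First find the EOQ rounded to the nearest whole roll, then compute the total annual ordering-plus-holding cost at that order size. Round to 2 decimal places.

Optimal lot size Q* = (2 × 72,340 × £128 / £3.9)^½ ≈ 2,179.10 → Q = 2,179 rolls
Annual ordering cost = (D/Q)·S = (72,340/2,179) × 128 = £4,249.44
Annual holding cost  = (Q/2)·H = (2,179/2) × 3.9 = £4,249.05
Total = £4,249.44 + £4,249.05 = £8,498.49

£8,498.49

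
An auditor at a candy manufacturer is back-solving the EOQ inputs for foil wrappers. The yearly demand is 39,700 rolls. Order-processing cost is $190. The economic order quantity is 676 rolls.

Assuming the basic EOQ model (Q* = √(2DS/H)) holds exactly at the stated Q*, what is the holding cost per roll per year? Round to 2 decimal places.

EOQ relation: Q² = 2DS/H, so rearrange for the unknown.
H = 2DS / Q² = 2 × 39,700 × 190 / 676² = 33.0127

$33.01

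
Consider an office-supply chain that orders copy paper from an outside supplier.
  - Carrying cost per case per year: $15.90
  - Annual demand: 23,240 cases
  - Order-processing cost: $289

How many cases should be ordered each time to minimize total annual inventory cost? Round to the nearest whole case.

919 cases

Q* = √(2·D·S / H) = √(2·23,240·289 / 15.9) = √844,825.2 ≈ 919.14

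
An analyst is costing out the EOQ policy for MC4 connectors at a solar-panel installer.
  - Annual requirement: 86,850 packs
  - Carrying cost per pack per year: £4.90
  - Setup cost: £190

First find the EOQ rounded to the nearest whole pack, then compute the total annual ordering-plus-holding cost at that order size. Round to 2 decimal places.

£12,716.71

EOQ = √(2DS/H) = √(2 × 86,850 × 190 / 4.9)
    = √(6,735,306.12) ≈ 2,595.25 → Q = 2,595 packs
Orders/yr = 86,850/2,595 = 33.468; ordering cost = 33.468 × £190 = £6,358.96
Average inventory = 2,595/2 = 1297.5; holding cost = 1297.5 × £4.9 = £6,357.75
Total = £6,358.96 + £6,357.75 = £12,716.71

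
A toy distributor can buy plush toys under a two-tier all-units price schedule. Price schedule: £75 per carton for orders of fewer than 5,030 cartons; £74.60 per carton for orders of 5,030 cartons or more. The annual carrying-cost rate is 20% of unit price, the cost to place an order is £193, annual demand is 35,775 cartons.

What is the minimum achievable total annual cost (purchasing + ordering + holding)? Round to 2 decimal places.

H₁ = 20%×£75 = £15.0000;  H₂ = 20%×£74.60 = £14.9200
EOQ₁ = √(2×35,775×193/15.0000) = 959.48  (< 5,030, feasible at tier 1)
EOQ₂ = √(2×35,775×193/14.9200) = 962.05  (< 5,030 → use Q = 5,030 at tier-2 price)
TC(tier 1 (EOQ₁), Q≈959.5) = £2,697,517.26
TC(tier 2, Q≈5,030.0) = £2,707,711.48
Minimum at tier 1 (EOQ₁): £2,697,517.26

£2,697,517.26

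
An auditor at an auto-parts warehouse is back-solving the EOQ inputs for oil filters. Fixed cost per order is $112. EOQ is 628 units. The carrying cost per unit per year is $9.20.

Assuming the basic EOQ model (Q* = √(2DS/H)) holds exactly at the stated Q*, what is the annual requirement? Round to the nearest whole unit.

From Q* = √(2DS/H) ⇒ Q*² = 2DS/H.
D = Q²H / (2S) = 628² × 9.2 / (2 × 112) = 16,197.91

16,198 units per year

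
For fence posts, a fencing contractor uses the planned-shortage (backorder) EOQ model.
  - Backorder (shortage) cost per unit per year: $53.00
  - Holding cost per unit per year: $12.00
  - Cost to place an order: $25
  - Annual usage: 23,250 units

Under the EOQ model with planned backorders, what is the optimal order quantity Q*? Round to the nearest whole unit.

Basic EOQ = √(2·23,250·25/12) = 311.247
Backorder adjustment √((H+b)/b) = √((12+53)/53) = 1.1074
Q* = 311.247 × 1.1074 ≈ 344.69

345 units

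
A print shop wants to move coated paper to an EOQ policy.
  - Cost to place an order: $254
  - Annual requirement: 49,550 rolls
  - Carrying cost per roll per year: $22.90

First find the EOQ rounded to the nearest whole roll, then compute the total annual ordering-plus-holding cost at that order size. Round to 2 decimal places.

2DS/H = 2·49,550·254/22.9 = 1,099,187.77
EOQ = √1,099,187.77 ≈ 1,048.42 → Q = 1,048 rolls
Annual ordering cost = (D/Q)·S = (49,550/1,048) × 254 = $12,009.26
Annual holding cost  = (Q/2)·H = (1,048/2) × 22.9 = $11,999.60
Total = $12,009.26 + $11,999.60 = $24,008.86

$24,008.86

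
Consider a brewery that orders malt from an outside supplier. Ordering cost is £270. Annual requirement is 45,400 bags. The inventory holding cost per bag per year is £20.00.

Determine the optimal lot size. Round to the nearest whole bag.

1,107 bags

2DS/H = 2·45,400·270/20 = 1,225,800.00
EOQ = √1,225,800.00 ≈ 1,107.16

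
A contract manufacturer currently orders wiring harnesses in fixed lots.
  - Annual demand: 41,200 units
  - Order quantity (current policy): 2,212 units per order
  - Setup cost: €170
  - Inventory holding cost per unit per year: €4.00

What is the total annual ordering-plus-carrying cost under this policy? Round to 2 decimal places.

€7,590.37

Orders/yr = 41,200/2,212 = 18.626; ordering cost = 18.626 × €170 = €3,166.37
Average inventory = 2,212/2 = 1106; holding cost = 1106 × €4 = €4,424.00
Total = €3,166.37 + €4,424.00 = €7,590.37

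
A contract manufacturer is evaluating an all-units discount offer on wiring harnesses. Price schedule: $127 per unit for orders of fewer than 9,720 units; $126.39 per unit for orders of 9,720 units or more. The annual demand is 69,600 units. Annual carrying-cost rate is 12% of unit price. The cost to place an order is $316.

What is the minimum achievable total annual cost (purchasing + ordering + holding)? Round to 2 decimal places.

H₁ = 12%×$127 = $15.2400;  H₂ = 12%×$126.39 = $15.1668
EOQ₁ = √(2×69,600×316/15.2400) = 1,698.91  (< 9,720, feasible at tier 1)
EOQ₂ = √(2×69,600×316/15.1668) = 1,703.01  (< 9,720 → use Q = 9,720 at tier-2 price)
TC(tier 1 (EOQ₁), Q≈1,698.9) = $8,865,091.41
TC(tier 2, Q≈9,720.0) = $8,872,717.36
Minimum at tier 1 (EOQ₁): $8,865,091.41

$8,865,091.41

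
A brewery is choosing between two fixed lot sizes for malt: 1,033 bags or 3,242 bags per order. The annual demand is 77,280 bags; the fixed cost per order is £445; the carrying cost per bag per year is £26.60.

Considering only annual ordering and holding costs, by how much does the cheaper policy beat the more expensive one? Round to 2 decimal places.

£6,696.23

TC(Q) = (D/Q)S + (Q/2)H
TC(1,033) = (77,280/1,033)×445 + (1,033/2)×26.6 = £47,029.90
TC(3,242) = (77,280/3,242)×445 + (3,242/2)×26.6 = £53,726.13
Lots of 1,033 are cheaper by £6,696.23.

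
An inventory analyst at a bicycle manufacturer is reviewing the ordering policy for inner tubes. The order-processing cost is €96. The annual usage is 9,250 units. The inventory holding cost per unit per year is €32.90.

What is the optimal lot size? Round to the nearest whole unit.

EOQ = √(2DS/H) = √(2 × 9,250 × 96 / 32.9)
    = √(53,981.76) ≈ 232.34

232 units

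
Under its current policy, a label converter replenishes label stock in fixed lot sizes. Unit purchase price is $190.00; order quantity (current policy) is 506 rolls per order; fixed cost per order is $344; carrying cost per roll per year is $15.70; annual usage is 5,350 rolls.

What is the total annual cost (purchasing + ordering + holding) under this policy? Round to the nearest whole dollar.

$1,024,109

Annual ordering cost = (D/Q)·S = (5,350/506) × 344 = $3,637.15
Annual holding cost  = (Q/2)·H = (506/2) × 15.7 = $3,972.10
Purchase cost = D·C = 5,350 × 190 = $1,016,500.00
Total = $3,637.15 + $3,972.10 + $1,016,500.00 = $1,024,109.25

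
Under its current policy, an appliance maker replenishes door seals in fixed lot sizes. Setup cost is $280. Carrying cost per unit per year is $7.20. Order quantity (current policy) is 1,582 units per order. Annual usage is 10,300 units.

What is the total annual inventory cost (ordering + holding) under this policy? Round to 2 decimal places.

$7,518.21

Ordering: D/Q × S = 10,300/1,582 × $280 = $1,823.01
Holding:  Q/2 × H = 1,582/2 × $7.2 = $5,695.20
Total = $1,823.01 + $5,695.20 = $7,518.21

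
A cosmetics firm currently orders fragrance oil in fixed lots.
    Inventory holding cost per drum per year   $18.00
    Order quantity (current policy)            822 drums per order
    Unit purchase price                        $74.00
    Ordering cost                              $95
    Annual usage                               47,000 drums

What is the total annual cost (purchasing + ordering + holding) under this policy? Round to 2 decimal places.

Annual ordering cost = (D/Q)·S = (47,000/822) × 95 = $5,431.87
Annual holding cost  = (Q/2)·H = (822/2) × 18 = $7,398.00
Purchase cost = D·C = 47,000 × 74 = $3,478,000.00
Total = $5,431.87 + $7,398.00 + $3,478,000.00 = $3,490,829.87

$3,490,829.87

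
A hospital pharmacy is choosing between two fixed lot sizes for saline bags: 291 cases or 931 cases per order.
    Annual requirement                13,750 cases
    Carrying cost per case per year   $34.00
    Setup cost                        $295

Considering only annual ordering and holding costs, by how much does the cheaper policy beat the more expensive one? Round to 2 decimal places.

For each Q, cost = (D/Q)·S + (Q/2)·H.
TC(291) = (13,750/291)×295 + (291/2)×34 = $18,886.00
TC(931) = (13,750/931)×295 + (931/2)×34 = $20,183.87
|ΔTC| = |$18,886.00 − $20,183.87| = $1,297.87

$1,297.87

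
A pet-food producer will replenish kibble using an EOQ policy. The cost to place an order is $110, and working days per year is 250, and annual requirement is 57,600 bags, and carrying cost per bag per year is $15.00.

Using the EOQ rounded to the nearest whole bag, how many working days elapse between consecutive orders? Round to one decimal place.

4.0 days

Optimal lot size Q* = (2 × 57,600 × $110 / $15)^½ ≈ 919.13 → Q = 919 bags
T = Q/D × 250 days = 919/57,600 × 250 = 3.989 days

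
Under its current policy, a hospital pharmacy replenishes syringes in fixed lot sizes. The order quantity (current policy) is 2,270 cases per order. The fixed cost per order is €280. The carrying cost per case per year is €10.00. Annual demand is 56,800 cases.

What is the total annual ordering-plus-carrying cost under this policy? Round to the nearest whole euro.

€18,356

Ordering: D/Q × S = 56,800/2,270 × €280 = €7,006.17
Holding:  Q/2 × H = 2,270/2 × €10 = €11,350.00
Total = €7,006.17 + €11,350.00 = €18,356.17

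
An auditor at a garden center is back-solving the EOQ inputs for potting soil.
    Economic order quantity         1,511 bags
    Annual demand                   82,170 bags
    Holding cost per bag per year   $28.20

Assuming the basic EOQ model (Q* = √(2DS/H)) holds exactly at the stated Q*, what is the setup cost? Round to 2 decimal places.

$391.77

EOQ relation: Q² = 2DS/H, so rearrange for the unknown.
S = Q²H / (2D) = 1,511² × 28.2 / (2 × 82,170) = 391.7732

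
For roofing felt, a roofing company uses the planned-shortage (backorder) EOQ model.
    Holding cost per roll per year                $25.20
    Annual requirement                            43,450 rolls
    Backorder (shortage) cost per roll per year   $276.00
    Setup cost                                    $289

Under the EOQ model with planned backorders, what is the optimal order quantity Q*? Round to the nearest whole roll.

1,043 rolls

Basic EOQ = √(2·43,450·289/25.2) = 998.294
Backorder adjustment √((H+b)/b) = √((25.2+276)/276) = 1.0447
Q* = 998.294 × 1.0447 ≈ 1,042.87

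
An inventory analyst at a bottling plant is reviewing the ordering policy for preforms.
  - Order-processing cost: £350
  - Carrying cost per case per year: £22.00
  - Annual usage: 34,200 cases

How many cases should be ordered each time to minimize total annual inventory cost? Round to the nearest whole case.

Q* = √(2·D·S / H) = √(2·34,200·350 / 22) = √1,088,181.8 ≈ 1,043.16

1,043 cases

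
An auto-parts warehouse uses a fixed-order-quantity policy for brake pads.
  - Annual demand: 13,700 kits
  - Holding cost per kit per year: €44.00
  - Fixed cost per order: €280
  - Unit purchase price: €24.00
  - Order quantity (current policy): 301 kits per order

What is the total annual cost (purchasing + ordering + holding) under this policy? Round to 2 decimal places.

€348,166.19

Annual ordering cost = (D/Q)·S = (13,700/301) × 280 = €12,744.19
Annual holding cost  = (Q/2)·H = (301/2) × 44 = €6,622.00
Purchase cost = D·C = 13,700 × 24 = €328,800.00
Total = €12,744.19 + €6,622.00 + €328,800.00 = €348,166.19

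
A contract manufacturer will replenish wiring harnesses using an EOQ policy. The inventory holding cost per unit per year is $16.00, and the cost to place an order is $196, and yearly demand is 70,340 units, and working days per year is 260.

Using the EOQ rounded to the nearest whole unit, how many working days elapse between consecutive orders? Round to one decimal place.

Optimal lot size Q* = (2 × 70,340 × $196 / $16)^½ ≈ 1,312.76 → Q = 1,313 units
T = Q/D × 260 days = 1,313/70,340 × 260 = 4.853 days

4.9 days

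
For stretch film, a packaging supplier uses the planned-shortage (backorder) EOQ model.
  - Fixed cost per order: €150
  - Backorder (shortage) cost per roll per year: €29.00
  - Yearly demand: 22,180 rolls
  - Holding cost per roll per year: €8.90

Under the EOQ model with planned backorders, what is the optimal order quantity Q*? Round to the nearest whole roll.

Basic EOQ = √(2·22,180·150/8.9) = 864.662
Backorder adjustment √((H+b)/b) = √((8.9+29)/29) = 1.1432
Q* = 864.662 × 1.1432 ≈ 988.48

988 rolls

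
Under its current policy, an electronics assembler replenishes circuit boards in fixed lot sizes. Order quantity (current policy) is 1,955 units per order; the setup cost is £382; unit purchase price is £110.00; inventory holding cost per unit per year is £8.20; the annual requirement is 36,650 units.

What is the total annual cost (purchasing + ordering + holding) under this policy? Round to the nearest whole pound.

Orders/yr = 36,650/1,955 = 18.747; ordering cost = 18.747 × £382 = £7,161.28
Average inventory = 1,955/2 = 977.5; holding cost = 977.5 × £8.2 = £8,015.50
Purchase cost = D·C = 36,650 × 110 = £4,031,500.00
Total = £7,161.28 + £8,015.50 + £4,031,500.00 = £4,046,676.78

£4,046,677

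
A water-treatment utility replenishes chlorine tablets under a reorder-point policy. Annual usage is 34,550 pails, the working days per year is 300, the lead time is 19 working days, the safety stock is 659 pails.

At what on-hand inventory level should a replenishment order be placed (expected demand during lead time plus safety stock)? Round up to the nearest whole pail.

2,848 pails

Daily demand d = 34,550 / 300 = 115.167 pails/day
Demand during lead time = 115.167 × 19 = 2,188.17
Reorder point = 2,188.17 + 659 = 2,847.17 → round up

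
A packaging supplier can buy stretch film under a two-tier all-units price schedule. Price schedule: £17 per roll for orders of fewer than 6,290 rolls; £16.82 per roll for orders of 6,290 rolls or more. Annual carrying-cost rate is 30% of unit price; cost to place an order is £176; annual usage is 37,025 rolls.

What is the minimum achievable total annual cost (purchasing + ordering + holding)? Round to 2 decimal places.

£637,577.75

H₁ = 30%×£17 = £5.1000;  H₂ = 30%×£16.82 = £5.0460
EOQ₁ = √(2×37,025×176/5.1000) = 1,598.58  (< 6,290, feasible at tier 1)
EOQ₂ = √(2×37,025×176/5.0460) = 1,607.11  (< 6,290 → use Q = 6,290 at tier-2 price)
TC(tier 1 (EOQ₁), Q≈1,598.6) = £637,577.75
TC(tier 2, Q≈6,290.0) = £639,666.16
Minimum at tier 1 (EOQ₁): £637,577.75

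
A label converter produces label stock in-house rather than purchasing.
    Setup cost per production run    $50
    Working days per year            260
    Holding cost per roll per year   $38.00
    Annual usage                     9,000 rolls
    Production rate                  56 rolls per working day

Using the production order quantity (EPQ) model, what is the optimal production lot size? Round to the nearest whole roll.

d = 9,000/260 = 34.6154 rolls/day;  effective holding cost H(1 − d/p) = 38·(1 − 34.6154/56) = 14.51099
Q* = √(2DS / H_eff) = √(2·9,000·50 / 14.51099) ≈ 249.04

249 rolls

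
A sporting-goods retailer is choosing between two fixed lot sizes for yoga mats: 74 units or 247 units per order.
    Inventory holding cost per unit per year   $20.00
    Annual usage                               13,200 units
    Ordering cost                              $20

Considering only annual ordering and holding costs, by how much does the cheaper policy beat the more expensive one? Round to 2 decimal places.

$768.74

TC(Q) = (D/Q)S + (Q/2)H
TC(74) = (13,200/74)×20 + (74/2)×20 = $4,307.57
TC(247) = (13,200/247)×20 + (247/2)×20 = $3,538.83
|ΔTC| = |$4,307.57 − $3,538.83| = $768.74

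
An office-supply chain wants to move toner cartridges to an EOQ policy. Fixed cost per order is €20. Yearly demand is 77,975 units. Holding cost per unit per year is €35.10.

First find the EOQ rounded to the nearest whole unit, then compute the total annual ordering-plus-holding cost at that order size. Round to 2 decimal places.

EOQ = √(2DS/H) = √(2 × 77,975 × 20 / 35.1)
    = √(88,860.40) ≈ 298.09 → Q = 298 units
Annual ordering cost = (D/Q)·S = (77,975/298) × 20 = €5,233.22
Annual holding cost  = (Q/2)·H = (298/2) × 35.1 = €5,229.90
Total = €5,233.22 + €5,229.90 = €10,463.12

€10,463.12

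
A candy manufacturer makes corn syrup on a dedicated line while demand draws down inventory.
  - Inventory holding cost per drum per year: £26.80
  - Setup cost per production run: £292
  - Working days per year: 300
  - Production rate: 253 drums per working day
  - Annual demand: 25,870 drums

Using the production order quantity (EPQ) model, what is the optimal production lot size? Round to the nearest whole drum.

925 drums

Daily demand d = 25,870/300 = 86.233; p = 253; 1 − d/p = 0.65916
EPQ = √(2DS / (H(1 − d/p)))
    = √(2 × 25,870 × 292 / (26.8 × 0.65916)) ≈ 924.79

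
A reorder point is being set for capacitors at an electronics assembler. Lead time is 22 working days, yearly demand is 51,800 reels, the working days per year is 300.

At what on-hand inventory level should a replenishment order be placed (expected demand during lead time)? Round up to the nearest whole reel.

3,799 reels

Daily demand d = 51,800 / 300 = 172.667 reels/day
Demand during lead time = 172.667 × 22 = 3,798.67
Reorder point = 3,798.67 → round up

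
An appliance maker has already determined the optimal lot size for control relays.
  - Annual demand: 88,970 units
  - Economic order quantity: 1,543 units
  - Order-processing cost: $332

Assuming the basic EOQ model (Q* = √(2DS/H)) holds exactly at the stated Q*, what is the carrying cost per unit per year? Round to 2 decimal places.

$24.81

From Q* = √(2DS/H) ⇒ Q*² = 2DS/H.
H = 2DS / Q² = 2 × 88,970 × 332 / 1,543² = 24.8130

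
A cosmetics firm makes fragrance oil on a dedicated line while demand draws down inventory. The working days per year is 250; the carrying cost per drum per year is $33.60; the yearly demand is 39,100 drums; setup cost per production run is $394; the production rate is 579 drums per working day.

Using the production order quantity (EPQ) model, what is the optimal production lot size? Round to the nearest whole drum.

1,121 drums

Daily demand d = 39,100/250 = 156.400; p = 579; 1 − d/p = 0.72988
EPQ = √(2DS / (H(1 − d/p)))
    = √(2 × 39,100 × 394 / (33.6 × 0.72988)) ≈ 1,120.87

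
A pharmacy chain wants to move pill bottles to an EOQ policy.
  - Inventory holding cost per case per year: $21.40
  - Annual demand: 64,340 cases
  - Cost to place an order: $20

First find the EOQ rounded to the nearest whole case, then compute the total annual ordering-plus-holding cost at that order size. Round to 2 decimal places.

2DS/H = 2·64,340·20/21.4 = 120,261.68
EOQ = √120,261.68 ≈ 346.79 → Q = 347 cases
Ordering: D/Q × S = 64,340/347 × $20 = $3,708.36
Holding:  Q/2 × H = 347/2 × $21.4 = $3,712.90
Total = $3,708.36 + $3,712.90 = $7,421.26

$7,421.26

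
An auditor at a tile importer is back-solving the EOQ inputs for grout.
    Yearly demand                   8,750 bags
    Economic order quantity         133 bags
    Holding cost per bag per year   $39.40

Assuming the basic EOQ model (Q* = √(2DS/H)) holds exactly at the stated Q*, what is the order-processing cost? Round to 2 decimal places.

$39.83

EOQ relation: Q² = 2DS/H, so rearrange for the unknown.
S = Q²H / (2D) = 133² × 39.4 / (2 × 8,750) = 39.8255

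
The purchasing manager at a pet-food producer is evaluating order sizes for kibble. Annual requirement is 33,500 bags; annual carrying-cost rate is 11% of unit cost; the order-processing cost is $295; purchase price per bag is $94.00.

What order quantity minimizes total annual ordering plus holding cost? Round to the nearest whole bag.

1,383 bags

H = i·C = 0.11 × $94 = $10.3400 per bag-year
Q* = √(2·D·S / H) = √(2·33,500·295 / 10.34) = √1,911,508.7 ≈ 1,382.57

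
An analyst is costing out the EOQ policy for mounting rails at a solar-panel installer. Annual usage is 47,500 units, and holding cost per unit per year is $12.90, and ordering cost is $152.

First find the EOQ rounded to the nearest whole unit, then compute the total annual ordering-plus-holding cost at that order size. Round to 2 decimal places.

$13,648.30

Q* = √(2·D·S / H) = √(2·47,500·152 / 12.9) = √1,119,379.8 ≈ 1,058.01 → Q = 1,058 units
Annual ordering cost = (D/Q)·S = (47,500/1,058) × 152 = $6,824.20
Annual holding cost  = (Q/2)·H = (1,058/2) × 12.9 = $6,824.10
Total = $6,824.20 + $6,824.10 = $13,648.30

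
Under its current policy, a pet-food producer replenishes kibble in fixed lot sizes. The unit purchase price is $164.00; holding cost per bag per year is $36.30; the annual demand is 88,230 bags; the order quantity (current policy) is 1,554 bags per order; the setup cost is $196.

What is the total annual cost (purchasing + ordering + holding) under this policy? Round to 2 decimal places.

$14,509,053.21

Orders/yr = 88,230/1,554 = 56.776; ordering cost = 56.776 × $196 = $11,128.11
Average inventory = 1,554/2 = 777; holding cost = 777 × $36.3 = $28,205.10
Purchase cost = D·C = 88,230 × 164 = $14,469,720.00
Total = $11,128.11 + $28,205.10 + $14,469,720.00 = $14,509,053.21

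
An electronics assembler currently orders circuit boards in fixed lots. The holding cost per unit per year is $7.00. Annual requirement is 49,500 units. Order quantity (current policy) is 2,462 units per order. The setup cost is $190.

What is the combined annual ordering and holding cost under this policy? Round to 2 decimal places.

Annual ordering cost = (D/Q)·S = (49,500/2,462) × 190 = $3,820.06
Annual holding cost  = (Q/2)·H = (2,462/2) × 7 = $8,617.00
Total = $3,820.06 + $8,617.00 = $12,437.06

$12,437.06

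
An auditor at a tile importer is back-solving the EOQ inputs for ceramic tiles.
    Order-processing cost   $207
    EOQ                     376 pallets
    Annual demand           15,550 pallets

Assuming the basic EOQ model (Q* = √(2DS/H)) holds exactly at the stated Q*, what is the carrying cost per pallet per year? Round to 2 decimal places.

$45.54

From Q* = √(2DS/H) ⇒ Q*² = 2DS/H.
H = 2DS / Q² = 2 × 15,550 × 207 / 376² = 45.5360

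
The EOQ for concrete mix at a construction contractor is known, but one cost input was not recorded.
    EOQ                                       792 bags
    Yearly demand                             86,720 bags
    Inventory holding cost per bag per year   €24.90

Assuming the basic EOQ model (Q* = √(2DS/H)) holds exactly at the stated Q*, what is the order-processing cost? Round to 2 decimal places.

€90.05

From Q* = √(2DS/H) ⇒ Q*² = 2DS/H.
S = Q²H / (2D) = 792² × 24.9 / (2 × 86,720) = 90.0535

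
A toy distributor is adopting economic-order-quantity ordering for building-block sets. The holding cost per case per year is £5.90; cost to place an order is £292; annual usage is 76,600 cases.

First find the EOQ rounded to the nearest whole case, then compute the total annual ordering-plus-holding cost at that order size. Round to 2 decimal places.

£16,246.01

EOQ = √(2DS/H) = √(2 × 76,600 × 292 / 5.9)
    = √(7,582,101.69) ≈ 2,753.56 → Q = 2,754 cases
Orders/yr = 76,600/2,754 = 27.814; ordering cost = 27.814 × £292 = £8,121.71
Average inventory = 2,754/2 = 1377; holding cost = 1377 × £5.9 = £8,124.30
Total = £8,121.71 + £8,124.30 = £16,246.01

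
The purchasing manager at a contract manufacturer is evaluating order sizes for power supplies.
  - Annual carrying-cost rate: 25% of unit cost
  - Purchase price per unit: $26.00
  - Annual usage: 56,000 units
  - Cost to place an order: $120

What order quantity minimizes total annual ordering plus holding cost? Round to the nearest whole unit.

1,438 units

H = i·C = 0.25 × $26 = $6.5000 per unit-year
EOQ = √(2DS/H) = √(2 × 56,000 × 120 / 6.5)
    = √(2,067,692.31) ≈ 1,437.95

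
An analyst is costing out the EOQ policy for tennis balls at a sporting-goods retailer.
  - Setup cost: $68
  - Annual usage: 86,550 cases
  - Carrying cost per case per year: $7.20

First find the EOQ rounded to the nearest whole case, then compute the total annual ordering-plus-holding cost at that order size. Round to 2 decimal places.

$9,205.96

Optimal lot size Q* = (2 × 86,550 × $68 / $7.2)^½ ≈ 1,278.61 → Q = 1,279 cases
Orders/yr = 86,550/1,279 = 67.670; ordering cost = 67.670 × $68 = $4,601.56
Average inventory = 1,279/2 = 639.5; holding cost = 639.5 × $7.2 = $4,604.40
Total = $4,601.56 + $4,604.40 = $9,205.96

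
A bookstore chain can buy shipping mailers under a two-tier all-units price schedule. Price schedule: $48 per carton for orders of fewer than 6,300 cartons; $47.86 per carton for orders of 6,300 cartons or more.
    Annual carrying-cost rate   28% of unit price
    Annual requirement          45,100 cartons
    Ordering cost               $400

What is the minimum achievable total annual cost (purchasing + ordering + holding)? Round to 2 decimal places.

H₁ = 28%×$48 = $13.4400;  H₂ = 28%×$47.86 = $13.4008
EOQ₁ = √(2×45,100×400/13.4400) = 1,638.45  (< 6,300, feasible at tier 1)
EOQ₂ = √(2×45,100×400/13.4008) = 1,640.85  (< 6,300 → use Q = 6,300 at tier-2 price)
TC(tier 1 (EOQ₁), Q≈1,638.5) = $2,186,820.79
TC(tier 2, Q≈6,300.0) = $2,203,562.01
Minimum at tier 1 (EOQ₁): $2,186,820.79

$2,186,820.79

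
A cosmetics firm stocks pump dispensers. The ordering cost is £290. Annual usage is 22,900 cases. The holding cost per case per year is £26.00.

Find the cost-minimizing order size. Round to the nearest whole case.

Optimal lot size Q* = (2 × 22,900 × £290 / £26)^½ ≈ 714.74

715 cases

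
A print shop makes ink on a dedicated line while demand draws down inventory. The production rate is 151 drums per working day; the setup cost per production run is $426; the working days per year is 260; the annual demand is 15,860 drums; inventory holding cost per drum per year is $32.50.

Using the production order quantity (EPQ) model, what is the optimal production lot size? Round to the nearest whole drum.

835 drums

Daily demand d = 15,860/260 = 61.000; p = 151; 1 − d/p = 0.59603
EPQ = √(2DS / (H(1 − d/p)))
    = √(2 × 15,860 × 426 / (32.5 × 0.59603)) ≈ 835.21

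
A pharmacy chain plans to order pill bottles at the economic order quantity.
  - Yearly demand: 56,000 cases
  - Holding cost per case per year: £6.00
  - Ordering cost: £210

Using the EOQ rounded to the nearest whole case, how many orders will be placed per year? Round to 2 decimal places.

28.28 orders per year

2DS/H = 2·56,000·210/6 = 3,920,000.00
EOQ = √3,920,000.00 ≈ 1,979.90 → Q = 1,980
N = D/Q = 56,000/1,980 ≈ 28.283 orders/yr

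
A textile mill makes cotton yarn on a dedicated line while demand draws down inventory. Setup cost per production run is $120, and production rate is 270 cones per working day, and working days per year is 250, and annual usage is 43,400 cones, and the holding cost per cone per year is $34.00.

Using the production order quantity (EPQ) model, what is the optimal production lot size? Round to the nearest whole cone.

926 cones

Daily demand d = 43,400/250 = 173.600; p = 270; 1 − d/p = 0.35704
EPQ = √(2DS / (H(1 − d/p)))
    = √(2 × 43,400 × 120 / (34 × 0.35704)) ≈ 926.31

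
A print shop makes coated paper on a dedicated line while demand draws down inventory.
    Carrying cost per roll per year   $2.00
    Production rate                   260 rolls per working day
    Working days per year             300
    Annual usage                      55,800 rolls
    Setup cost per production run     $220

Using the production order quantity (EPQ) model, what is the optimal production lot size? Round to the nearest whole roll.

6,567 rolls

Daily demand d = 55,800/300 = 186.000; p = 260; 1 − d/p = 0.28462
EPQ = √(2DS / (H(1 − d/p)))
    = √(2 × 55,800 × 220 / (2 × 0.28462)) ≈ 6,567.49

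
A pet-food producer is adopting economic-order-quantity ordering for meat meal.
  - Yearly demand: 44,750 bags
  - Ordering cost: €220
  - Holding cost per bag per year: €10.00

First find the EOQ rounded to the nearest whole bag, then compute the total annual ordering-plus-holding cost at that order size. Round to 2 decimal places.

EOQ = √(2DS/H) = √(2 × 44,750 × 220 / 10)
    = √(1,969,000.00) ≈ 1,403.21 → Q = 1,403 bags
Annual ordering cost = (D/Q)·S = (44,750/1,403) × 220 = €7,017.11
Annual holding cost  = (Q/2)·H = (1,403/2) × 10 = €7,015.00
Total = €7,017.11 + €7,015.00 = €14,032.11

€14,032.11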